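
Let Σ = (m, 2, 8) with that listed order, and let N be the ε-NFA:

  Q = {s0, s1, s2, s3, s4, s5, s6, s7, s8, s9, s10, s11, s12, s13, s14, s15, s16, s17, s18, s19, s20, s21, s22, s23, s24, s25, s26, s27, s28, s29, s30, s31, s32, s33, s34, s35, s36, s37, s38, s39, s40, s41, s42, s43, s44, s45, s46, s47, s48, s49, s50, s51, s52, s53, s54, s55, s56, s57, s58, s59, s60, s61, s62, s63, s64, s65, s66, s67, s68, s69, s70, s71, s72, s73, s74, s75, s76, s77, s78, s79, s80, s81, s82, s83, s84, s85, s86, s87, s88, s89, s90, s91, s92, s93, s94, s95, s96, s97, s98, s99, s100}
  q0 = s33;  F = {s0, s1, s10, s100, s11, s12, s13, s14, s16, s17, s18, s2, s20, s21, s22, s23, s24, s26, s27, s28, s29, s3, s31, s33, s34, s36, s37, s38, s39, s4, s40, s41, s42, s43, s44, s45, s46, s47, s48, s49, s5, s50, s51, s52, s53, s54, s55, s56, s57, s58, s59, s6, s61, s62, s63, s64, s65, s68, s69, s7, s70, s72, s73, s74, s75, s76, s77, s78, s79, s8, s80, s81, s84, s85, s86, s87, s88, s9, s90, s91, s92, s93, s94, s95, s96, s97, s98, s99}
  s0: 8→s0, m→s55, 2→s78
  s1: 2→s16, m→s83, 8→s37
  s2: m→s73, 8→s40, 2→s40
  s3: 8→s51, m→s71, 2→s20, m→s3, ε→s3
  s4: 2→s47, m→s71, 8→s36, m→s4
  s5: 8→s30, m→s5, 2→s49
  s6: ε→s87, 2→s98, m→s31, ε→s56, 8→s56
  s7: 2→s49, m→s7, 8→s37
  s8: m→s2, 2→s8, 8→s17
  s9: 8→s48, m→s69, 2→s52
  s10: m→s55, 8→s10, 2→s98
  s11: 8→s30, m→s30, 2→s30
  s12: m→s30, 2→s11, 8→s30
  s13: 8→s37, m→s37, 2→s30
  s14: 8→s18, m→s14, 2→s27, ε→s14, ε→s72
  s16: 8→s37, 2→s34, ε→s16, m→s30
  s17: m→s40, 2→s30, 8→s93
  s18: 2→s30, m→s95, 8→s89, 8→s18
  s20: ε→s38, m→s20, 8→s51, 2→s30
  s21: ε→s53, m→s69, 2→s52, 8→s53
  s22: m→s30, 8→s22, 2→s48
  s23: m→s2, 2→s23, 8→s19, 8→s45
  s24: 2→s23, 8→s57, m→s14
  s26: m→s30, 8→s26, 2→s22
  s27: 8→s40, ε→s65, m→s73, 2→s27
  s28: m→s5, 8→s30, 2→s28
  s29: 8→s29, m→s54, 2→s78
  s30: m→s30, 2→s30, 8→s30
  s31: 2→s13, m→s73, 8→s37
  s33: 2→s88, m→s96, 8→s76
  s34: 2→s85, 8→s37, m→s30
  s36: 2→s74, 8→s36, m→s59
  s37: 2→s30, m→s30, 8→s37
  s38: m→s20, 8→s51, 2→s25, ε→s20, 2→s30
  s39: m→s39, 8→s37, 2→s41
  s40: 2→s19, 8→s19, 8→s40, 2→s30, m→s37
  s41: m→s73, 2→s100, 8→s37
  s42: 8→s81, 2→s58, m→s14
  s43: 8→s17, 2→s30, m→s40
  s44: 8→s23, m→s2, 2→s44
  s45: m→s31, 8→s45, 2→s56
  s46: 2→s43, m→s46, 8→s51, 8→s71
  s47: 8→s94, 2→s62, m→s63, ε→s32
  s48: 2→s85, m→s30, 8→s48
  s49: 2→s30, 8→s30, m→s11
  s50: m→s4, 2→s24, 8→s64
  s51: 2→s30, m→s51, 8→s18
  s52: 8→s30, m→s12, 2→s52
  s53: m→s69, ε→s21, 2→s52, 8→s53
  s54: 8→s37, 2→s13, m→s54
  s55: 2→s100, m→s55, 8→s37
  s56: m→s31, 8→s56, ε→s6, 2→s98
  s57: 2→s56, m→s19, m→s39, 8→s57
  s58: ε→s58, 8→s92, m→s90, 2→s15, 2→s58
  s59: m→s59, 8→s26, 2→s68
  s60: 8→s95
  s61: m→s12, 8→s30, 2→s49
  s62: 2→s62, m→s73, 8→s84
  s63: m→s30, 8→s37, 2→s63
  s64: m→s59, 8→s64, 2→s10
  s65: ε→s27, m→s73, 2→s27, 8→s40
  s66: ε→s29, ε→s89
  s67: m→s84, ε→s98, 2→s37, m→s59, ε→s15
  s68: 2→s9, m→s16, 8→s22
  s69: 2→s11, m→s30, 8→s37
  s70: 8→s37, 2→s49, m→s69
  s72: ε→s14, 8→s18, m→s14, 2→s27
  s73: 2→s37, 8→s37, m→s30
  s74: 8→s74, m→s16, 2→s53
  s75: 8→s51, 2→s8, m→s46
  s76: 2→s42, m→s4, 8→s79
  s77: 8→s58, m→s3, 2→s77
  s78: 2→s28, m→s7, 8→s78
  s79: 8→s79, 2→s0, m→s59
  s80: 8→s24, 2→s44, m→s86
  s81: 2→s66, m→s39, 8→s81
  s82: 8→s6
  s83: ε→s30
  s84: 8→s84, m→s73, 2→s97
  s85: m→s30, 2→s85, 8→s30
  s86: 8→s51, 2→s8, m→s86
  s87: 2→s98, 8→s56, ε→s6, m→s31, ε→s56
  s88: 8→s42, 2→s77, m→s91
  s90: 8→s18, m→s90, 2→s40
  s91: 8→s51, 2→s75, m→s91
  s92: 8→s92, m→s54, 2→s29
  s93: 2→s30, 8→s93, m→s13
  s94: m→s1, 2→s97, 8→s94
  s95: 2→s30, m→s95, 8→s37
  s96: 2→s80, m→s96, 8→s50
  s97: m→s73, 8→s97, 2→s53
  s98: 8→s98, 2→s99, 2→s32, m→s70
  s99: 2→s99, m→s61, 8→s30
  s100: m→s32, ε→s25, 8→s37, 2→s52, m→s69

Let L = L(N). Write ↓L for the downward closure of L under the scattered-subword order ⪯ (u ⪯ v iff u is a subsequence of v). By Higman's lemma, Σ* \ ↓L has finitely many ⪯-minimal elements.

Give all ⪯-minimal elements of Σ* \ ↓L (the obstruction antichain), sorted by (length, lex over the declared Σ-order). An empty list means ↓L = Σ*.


min(Σ*\↓L) = [2m82, 22m22, 8m2mm, 88m8m, m22mmm, 882228].

|Q|=101, |F|=88, |δ|=308 (24 ε).
min D↑ (83 st, q0=0, F={31}): 0:m→1,2→2,8→3 1:m→1,2→4,8→5 2:m→6,2→7,8→8 3:m→9,2→8,8→10 4:m→11,2→12,8→13 5:m→9,2→13,8→14 6:m→6,2→15,8→16 7:m→17,2→7,8→18 8:m→19,2→18,8→20 9:m→9,2→21,8→22 10:m→23,2→24,8→10 11:m→11,2→25,8→16 12:m→26,2→12,8→27 13:m→19,2→27,8→28 14:m→23,2→29,8→14 15:m→30,2→25,8→16 16:m→16,2→31,8→32 17:m→17,2→33,8→16 18:m→34,2→18,8→35 19:m→19,2→36,8→32 20:m→37,2→38,8→20 21:m→39,2→40,8→41 22:m→23,2→42,8→22 23:m→23,2→43,8→44 24:m→45,2→46,8→24 25:m→26,2→25,8→47 26:m→48,2→49,8→49 27:m→26,2→27,8→50 28:m→37,2→51,8→28 29:m→45,2→52,8→29 30:m→30,2→53,8→16 31:m→31,2→31,8→31 32:m→54,2→31,8→32 33:m→33,2→31,8→16 34:m→34,2→49,8→32 35:m→55,2→38,8→35 36:m→48,2→36,8→49 37:m→37,2→56,8→57 38:m→55,2→46,8→38 39:m→31,2→39,8→57 40:m→48,2→40,8→58 41:m→59,2→60,8→41 42:m→61,2→62,8→42 43:m→61,2→63,8→64 44:m→31,2→64,8→44 45:m→45,2→65,8→57 46:m→66,2→67,8→46 47:m→49,2→31,8→68 48:m→31,2→57,8→57 49:m→57,2→31,8→49 50:m→69,2→51,8→50 51:m→69,2→52,8→51 52:m→70,2→71,8→52 53:m→49,2→31,8→47 54:m→54,2→31,8→57 55:m→55,2→72,8→57 56:m→48,2→65,8→57 57:m→31,2→31,8→57 58:m→48,2→60,8→58 59:m→31,2→61,8→57 60:m→48,2→62,8→60 61:m→31,2→73,8→57 62:m→74,2→75,8→62 63:m→74,2→75,8→76 64:m→31,2→76,8→64 65:m→74,2→75,8→57 66:m→66,2→77,8→57 67:m→78,2→67,8→31 68:m→72,2→31,8→68 69:m→48,2→72,8→57 70:m→74,2→77,8→57 71:m→79,2→71,8→31 72:m→57,2→31,8→57 73:m→31,2→80,8→57 74:m→31,2→81,8→57 75:m→82,2→75,8→31 76:m→31,2→80,8→76 77:m→81,2→31,8→31 78:m→78,2→77,8→31 79:m→82,2→77,8→31 80:m→31,2→80,8→31 81:m→31,2→31,8→31 82:m→31,2→81,8→31 [Hopcroft].
'2m82': run [97, 87, 51, 12, 2] end={s19,s30} rej; 4/4 single-dels accept.
'22m22': run [97, 87, 66, 32, 17, 3] end={s19,s25,s30} — reject; 5/5 deletions ∈↓L.
'8m2mm': run [97, 82, 56, 35, 13, 2] end={s30,s83} rej; 5/5 deletions ∈↓L.
'88m8m': |S_i|=[97, 82, 62, 34, 6, 1] end={s30} rej; 5/5 single-dels accept.
'm22mmm': |S_i|=[97, 82, 69, 44, 15, 6, 1] end={s30} rej; 6/6 single-dels accept.
'882228': run [97, 82, 62, 44, 25, 11, 1] end={s30} ∉↓L; 6/6 single-dels accept.
6 obstructions.


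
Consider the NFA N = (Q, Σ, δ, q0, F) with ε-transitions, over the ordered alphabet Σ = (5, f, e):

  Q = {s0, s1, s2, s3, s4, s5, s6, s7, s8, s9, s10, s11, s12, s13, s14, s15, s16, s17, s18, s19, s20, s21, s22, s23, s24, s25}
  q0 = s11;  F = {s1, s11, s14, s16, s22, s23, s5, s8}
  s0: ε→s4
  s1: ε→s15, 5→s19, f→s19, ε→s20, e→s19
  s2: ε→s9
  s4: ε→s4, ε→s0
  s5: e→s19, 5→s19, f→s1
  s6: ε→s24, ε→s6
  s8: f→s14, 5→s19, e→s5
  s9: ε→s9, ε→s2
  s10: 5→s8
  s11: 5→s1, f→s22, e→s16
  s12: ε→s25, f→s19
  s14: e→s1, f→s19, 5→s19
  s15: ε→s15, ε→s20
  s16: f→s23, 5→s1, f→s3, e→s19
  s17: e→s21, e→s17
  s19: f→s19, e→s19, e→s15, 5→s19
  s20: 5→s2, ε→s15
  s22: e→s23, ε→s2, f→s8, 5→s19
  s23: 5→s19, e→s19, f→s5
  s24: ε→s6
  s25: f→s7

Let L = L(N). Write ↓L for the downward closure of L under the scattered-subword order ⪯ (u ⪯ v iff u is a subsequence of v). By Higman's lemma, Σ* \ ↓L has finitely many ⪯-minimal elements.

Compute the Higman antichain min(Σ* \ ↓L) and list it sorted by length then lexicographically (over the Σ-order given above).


|Q|=26, |F|=8, |δ|=51 (16 ε).
min D↑ (9 st, q0=0, F={4}): 0:5→1,f→2,e→3 1:5→4,f→4,e→4 2:5→4,f→5,e→6 3:5→1,f→6,e→4 4:5→4,f→4,e→4 5:5→4,f→7,e→8 6:5→4,f→8,e→4 7:5→4,f→4,e→1 8:5→4,f→1,e→4.
'55': N↓-sim [14, 6, 5] end={s15,s19,s2,s20,s9} rej; 2/2 single-dels accept.
'5f': |S_i|=[14, 6, 5] end={s15,s19,s2,s20,s9} — reject; 2/2 deletions ∈↓L.
'5e': run [14, 6, 5] end={s15,s19,s2,s20,s9} rej; 2/2 deletions ∈↓L.
'f5': |S_i|=[14, 12, 5] end={s15,s19,s2,s20,s9} rej; 2/2 deletions ∈↓L.
'ee': run [14, 10, 5] end={s15,s19,s2,s20,s9} ∉↓L; 2/2 deletions ∈↓L.
'ffff': N↓-sim [14, 12, 9, 7, 5] end={s15,s19,s2,s20,s9} rej; 4/4 deletions ∈↓L.
6 obstructions.

min(Σ*\↓L) = [55, 5f, 5e, f5, ee, ffff].


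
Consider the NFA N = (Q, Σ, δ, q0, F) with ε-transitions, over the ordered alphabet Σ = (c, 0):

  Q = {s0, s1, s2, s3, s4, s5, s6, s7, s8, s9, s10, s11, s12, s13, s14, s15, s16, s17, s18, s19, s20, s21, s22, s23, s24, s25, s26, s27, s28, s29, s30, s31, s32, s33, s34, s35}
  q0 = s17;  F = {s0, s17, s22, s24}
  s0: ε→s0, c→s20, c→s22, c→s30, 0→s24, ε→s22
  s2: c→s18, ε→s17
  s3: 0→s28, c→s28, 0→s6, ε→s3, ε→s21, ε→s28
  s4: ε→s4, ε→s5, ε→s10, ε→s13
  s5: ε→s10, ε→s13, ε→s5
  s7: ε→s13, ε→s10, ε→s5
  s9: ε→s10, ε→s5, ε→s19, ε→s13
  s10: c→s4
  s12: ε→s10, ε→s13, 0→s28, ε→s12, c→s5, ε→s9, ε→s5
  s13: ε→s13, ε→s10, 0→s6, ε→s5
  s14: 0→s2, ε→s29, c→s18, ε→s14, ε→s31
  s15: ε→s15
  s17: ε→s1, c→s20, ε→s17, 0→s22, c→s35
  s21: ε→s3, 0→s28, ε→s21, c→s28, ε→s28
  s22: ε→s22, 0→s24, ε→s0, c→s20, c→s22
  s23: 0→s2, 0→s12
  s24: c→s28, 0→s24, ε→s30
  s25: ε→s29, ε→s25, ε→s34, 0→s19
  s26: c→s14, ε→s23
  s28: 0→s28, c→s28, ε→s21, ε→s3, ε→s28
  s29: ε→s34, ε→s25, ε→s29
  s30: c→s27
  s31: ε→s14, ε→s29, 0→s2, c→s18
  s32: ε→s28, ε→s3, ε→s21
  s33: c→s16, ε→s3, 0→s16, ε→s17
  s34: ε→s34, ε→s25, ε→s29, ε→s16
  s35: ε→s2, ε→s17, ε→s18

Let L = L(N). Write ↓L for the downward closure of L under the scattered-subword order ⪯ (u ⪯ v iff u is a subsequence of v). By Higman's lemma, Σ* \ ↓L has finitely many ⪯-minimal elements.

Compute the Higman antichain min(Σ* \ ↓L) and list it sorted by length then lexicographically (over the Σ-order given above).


min(Σ*\↓L) = [00c].

|Q|=36, |F|=4, |δ|=99 (64 ε).
min D↑ (4 st, q0=0, F={3}): 0:c→0,0→1 1:c→1,0→2 2:c→3,0→2 3:c→3,0→3 (ε-aug+det+¬).
'00c': |S_i|=[15, 10, 7, 5] end={s21,s27,s28,s3,s6} — reject; 3/3 deletions ∈↓L.
1 obstructions.


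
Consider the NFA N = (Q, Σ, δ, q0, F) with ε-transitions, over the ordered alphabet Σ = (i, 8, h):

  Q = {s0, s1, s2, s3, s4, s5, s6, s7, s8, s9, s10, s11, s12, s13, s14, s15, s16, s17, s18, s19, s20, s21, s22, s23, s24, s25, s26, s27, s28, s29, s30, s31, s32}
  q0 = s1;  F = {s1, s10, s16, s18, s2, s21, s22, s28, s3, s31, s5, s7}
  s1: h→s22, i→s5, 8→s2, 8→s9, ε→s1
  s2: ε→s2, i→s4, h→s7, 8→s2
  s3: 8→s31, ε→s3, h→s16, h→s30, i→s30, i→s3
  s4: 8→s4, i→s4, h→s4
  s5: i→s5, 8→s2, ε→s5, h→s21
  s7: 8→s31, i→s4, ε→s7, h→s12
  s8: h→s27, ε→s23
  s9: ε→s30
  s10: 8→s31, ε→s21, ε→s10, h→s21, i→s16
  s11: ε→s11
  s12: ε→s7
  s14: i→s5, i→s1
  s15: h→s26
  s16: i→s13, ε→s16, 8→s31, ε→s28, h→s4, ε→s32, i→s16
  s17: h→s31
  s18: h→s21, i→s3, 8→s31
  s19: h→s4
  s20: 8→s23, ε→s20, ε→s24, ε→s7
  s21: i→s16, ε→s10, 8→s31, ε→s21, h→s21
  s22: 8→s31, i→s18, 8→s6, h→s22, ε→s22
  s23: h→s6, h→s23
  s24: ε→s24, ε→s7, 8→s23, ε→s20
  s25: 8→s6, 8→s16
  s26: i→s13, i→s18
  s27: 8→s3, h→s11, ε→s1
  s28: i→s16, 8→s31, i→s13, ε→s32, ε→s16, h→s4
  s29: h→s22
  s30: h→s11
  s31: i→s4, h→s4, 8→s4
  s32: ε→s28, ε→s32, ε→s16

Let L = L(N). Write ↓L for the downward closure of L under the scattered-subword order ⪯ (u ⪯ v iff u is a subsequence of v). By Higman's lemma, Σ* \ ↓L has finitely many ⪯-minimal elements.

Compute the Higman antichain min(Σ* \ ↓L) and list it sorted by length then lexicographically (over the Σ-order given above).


min(Σ*\↓L) = [8i, h88, h8h, ihih, hiihh].

|Q|=33, |F|=12, |δ|=92 (29 ε).
min D↑ (11 st, q0=0, F={5}): 0:i→1,8→2,h→3 1:i→1,8→2,h→4 2:i→5,8→2,h→6 3:i→7,8→8,h→3 4:i→9,8→8,h→4 5:i→5,8→5,h→5 6:i→5,8→8,h→6 7:i→10,8→8,h→4 8:i→5,8→5,h→5 9:i→9,8→8,h→5 10:i→10,8→8,h→9 [Hopcroft].
'8i': run [20, 9, 1] end={s4} ∉↓L; 2/2 deletions ∈↓L.
'h88': N↓-sim [20, 16, 3, 1] end={s4} rej; 3/3 del acc.
'h8h': |S_i|=[20, 16, 3, 1] end={s4} — reject; 3/3 single-dels accept.
'ihih': run [20, 16, 12, 6, 1] end={s4} ∉↓L; 4/4 del acc.
'hiihh': |S_i|=[20, 16, 12, 9, 8, 2] end={s11,s4} — reject; 5/5 deletions ∈↓L.
5 obstructions.


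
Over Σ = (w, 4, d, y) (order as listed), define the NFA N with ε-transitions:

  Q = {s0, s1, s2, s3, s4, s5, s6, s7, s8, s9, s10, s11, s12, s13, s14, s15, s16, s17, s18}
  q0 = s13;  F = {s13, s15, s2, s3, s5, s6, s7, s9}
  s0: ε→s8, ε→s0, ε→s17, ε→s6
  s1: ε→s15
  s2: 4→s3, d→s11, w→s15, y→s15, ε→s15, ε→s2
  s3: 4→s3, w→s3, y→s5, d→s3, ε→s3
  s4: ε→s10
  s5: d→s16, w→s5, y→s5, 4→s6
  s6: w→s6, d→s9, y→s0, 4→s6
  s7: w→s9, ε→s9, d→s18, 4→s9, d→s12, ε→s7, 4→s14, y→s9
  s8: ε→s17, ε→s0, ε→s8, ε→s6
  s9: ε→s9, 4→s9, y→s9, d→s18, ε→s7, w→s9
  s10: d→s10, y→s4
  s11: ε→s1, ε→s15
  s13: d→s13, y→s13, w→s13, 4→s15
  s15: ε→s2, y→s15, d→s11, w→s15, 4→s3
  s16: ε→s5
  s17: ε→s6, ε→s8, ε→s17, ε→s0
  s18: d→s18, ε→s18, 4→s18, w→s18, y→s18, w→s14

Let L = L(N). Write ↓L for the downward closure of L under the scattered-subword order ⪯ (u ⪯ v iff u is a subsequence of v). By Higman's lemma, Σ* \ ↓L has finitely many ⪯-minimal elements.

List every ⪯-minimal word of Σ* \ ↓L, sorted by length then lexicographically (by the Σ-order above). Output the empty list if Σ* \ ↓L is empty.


|Q|=19, |F|=8, |δ|=67 (26 ε).
min D↑ (7 st, q0=0, F={6}): 0:w→0,4→1,d→0,y→0 1:w→1,4→2,d→1,y→1 2:w→2,4→2,d→2,y→3 3:w→3,4→4,d→3,y→3 4:w→4,4→4,d→5,y→4 5:w→5,4→5,d→6,y→5 6:w→6,4→6,d→6,y→6 [Hopcroft].
'44y4dd': |S_i|=[17, 16, 12, 11, 9, 5, 3] end={s12,s14,s18} ∉↓L; 6/6 single-dels accept.
1 obstructions.

min(Σ*\↓L) = [44y4dd].


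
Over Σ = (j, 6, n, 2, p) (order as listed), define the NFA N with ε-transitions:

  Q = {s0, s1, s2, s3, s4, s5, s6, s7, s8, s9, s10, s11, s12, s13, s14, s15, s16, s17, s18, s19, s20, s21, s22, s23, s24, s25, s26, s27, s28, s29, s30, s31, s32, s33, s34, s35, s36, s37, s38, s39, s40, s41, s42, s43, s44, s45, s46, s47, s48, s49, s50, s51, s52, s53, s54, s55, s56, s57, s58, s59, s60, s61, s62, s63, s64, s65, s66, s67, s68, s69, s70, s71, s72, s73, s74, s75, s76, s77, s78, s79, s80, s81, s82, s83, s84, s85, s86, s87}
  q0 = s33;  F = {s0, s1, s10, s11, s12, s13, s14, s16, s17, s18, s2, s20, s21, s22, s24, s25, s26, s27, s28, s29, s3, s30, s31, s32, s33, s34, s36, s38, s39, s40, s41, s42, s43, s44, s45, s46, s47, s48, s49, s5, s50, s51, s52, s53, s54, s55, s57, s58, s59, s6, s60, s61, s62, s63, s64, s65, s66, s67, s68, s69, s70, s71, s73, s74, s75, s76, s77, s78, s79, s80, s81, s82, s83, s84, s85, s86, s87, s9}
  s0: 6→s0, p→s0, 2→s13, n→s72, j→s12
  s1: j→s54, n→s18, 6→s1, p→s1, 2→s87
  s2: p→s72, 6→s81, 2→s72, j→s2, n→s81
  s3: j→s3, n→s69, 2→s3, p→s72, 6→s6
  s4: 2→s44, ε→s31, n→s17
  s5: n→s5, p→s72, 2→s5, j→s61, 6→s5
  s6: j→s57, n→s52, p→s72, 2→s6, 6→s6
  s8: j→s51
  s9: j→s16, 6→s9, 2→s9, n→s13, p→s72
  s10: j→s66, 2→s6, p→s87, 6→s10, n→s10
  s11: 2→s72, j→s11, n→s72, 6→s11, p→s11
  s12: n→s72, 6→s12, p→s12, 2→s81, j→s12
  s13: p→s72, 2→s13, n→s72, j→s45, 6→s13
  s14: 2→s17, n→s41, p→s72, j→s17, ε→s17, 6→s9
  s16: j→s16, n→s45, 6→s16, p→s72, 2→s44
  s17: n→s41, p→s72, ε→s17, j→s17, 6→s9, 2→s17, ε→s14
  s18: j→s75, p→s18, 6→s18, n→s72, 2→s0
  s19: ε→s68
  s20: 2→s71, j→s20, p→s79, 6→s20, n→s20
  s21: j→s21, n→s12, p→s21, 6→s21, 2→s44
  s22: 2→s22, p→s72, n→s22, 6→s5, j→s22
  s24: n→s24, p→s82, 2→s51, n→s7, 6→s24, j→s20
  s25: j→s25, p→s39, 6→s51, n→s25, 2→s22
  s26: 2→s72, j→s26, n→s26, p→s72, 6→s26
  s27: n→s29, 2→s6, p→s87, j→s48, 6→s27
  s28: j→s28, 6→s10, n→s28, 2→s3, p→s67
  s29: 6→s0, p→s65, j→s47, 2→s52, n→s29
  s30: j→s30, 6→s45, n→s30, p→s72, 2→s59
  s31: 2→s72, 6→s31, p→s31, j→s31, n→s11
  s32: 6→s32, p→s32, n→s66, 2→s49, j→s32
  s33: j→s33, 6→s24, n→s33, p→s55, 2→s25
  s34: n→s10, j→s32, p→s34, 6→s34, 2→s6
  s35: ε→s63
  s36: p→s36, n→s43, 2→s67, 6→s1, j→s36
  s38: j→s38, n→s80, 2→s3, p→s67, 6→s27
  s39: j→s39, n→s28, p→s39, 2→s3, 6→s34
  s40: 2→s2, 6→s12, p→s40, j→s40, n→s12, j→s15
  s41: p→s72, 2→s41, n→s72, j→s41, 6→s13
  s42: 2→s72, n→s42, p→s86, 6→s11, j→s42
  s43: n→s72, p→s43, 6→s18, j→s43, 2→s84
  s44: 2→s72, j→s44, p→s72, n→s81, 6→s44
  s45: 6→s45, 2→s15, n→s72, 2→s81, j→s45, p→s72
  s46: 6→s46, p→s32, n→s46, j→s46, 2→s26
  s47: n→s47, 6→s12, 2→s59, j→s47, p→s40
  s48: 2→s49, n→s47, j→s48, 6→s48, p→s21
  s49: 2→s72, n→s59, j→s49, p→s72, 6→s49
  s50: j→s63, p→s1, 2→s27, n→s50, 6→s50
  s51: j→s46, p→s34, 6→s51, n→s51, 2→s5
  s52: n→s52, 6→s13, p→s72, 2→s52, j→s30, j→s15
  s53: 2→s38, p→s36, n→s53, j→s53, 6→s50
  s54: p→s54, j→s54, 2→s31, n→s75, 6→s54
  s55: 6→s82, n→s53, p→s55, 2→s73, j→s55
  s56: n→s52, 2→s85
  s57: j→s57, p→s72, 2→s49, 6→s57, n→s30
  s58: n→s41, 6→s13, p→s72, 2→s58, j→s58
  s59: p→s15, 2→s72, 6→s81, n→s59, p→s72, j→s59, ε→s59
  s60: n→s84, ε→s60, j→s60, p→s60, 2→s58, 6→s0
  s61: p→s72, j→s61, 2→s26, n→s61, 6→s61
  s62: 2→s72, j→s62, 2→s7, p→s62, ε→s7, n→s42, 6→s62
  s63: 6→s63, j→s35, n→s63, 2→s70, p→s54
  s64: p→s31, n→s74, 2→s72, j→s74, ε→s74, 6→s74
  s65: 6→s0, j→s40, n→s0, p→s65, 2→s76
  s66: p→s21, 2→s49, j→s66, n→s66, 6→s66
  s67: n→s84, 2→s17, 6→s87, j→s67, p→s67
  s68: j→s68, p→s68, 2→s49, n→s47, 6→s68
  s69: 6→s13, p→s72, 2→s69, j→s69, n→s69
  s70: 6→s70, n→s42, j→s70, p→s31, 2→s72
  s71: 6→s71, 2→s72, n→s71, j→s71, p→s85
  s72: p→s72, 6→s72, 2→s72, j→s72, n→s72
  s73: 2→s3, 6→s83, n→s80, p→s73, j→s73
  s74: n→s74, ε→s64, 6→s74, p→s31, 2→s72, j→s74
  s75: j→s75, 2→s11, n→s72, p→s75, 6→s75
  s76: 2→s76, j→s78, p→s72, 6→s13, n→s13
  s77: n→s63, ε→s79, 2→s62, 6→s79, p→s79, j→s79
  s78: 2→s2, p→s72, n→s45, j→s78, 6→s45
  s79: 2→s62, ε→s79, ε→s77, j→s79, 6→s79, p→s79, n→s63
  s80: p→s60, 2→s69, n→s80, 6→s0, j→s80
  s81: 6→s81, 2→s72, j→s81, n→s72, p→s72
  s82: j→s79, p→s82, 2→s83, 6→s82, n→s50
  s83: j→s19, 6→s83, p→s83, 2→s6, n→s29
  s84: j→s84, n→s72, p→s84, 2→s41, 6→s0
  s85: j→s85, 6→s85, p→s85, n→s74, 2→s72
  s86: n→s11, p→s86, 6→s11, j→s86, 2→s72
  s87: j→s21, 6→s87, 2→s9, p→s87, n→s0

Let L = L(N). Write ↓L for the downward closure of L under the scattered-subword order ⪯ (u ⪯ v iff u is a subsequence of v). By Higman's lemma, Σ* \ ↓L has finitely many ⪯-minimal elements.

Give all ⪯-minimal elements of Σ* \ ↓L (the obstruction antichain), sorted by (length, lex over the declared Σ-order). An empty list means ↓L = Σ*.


min(Σ*\↓L) = [22p, 6j22, pnpnn, p2n6n].

|Q|=88, |F|=78, |δ|=420 (14 ε).
min D↑ (76 st, q0=0, F={18}): 0:j→0,6→1,n→0,2→2,p→3 1:j→4,6→1,n→1,2→5,p→6 2:j→2,6→5,n→2,2→7,p→8 3:j→3,6→6,n→9,2→10,p→3 4:j→4,6→4,n→4,2→11,p→12 5:j→13,6→5,n→5,2→14,p→15 6:j→12,6→6,n→16,2→17,p→6 7:j→7,6→14,n→7,2→7,p→18 8:j→8,6→15,n→19,2→20,p→8 9:j→9,6→16,n→9,2→21,p→22 10:j→10,6→17,n→23,2→20,p→10 11:j→11,6→11,n→11,2→18,p→24 12:j→12,6→12,n→25,2→26,p→12 13:j→13,6→13,n→13,2→27,p→28 14:j→29,6→14,n→14,2→14,p→18 15:j→28,6→15,n→30,2→31,p→15 16:j→25,6→16,n→16,2→32,p→33 17:j→34,6→17,n→35,2→31,p→17 18:j→18,6→18,n→18,2→18,p→18 19:j→19,6→30,n→19,2→20,p→36 20:j→20,6→31,n→37,2→20,p→18 21:j→21,6→32,n→23,2→20,p→36 22:j→22,6→33,n→38,2→36,p→22 23:j→23,6→39,n→23,2→37,p→40 24:j→24,6→24,n→41,2→18,p→24 25:j→25,6→25,n→25,2→42,p→43 26:j→26,6→26,n→44,2→18,p→26 27:j→27,6→27,n→27,2→18,p→18 28:j→28,6→28,n→45,2→46,p→28 29:j→29,6→29,n→29,2→27,p→18 30:j→45,6→30,n→30,2→31,p→47 31:j→48,6→31,n→49,2→31,p→18 32:j→50,6→32,n→35,2→31,p→47 33:j→43,6→33,n→51,2→47,p→33 34:j→34,6→34,n→52,2→46,p→34 35:j→52,6→39,n→35,2→49,p→53 36:j→36,6→47,n→54,2→55,p→36 37:j→37,6→56,n→37,2→37,p→18 38:j→38,6→51,n→18,2→54,p→38 39:j→57,6→39,n→18,2→56,p→39 40:j→40,6→39,n→54,2→58,p→40 41:j→41,6→41,n→41,2→18,p→59 42:j→42,6→42,n→44,2→18,p→59 43:j→43,6→43,n→60,2→59,p→43 44:j→44,6→61,n→44,2→18,p→62 45:j→45,6→45,n→45,2→46,p→63 46:j→46,6→46,n→64,2→18,p→18 47:j→63,6→47,n→39,2→65,p→47 48:j→48,6→48,n→66,2→46,p→18 49:j→66,6→56,n→49,2→49,p→18 50:j→50,6→50,n→52,2→46,p→63 51:j→60,6→51,n→18,2→39,p→51 52:j→52,6→57,n→52,2→64,p→67 53:j→67,6→39,n→39,2→68,p→53 54:j→54,6→39,n→18,2→69,p→54 55:j→55,6→65,n→69,2→55,p→18 56:j→70,6→56,n→18,2→56,p→18 57:j→57,6→57,n→18,2→71,p→57 58:j→58,6→56,n→69,2→58,p→18 59:j→59,6→59,n→61,2→18,p→59 60:j→60,6→60,n→18,2→61,p→60 61:j→61,6→61,n→18,2→18,p→61 62:j→62,6→61,n→61,2→18,p→62 63:j→63,6→63,n→57,2→72,p→63 64:j→64,6→71,n→64,2→18,p→18 65:j→73,6→65,n→56,2→65,p→18 66:j→66,6→70,n→66,2→64,p→18 67:j→67,6→57,n→57,2→74,p→67 68:j→75,6→56,n→56,2→68,p→18 69:j→69,6→56,n→18,2→69,p→18 70:j→70,6→70,n→18,2→71,p→18 71:j→71,6→71,n→18,2→18,p→18 72:j→72,6→72,n→71,2→18,p→18 73:j→73,6→73,n→70,2→72,p→18 74:j→74,6→71,n→71,2→18,p→18 75:j→75,6→70,n→70,2→74,p→18 (ε-aug+det+¬).
'22p': run [83, 66, 28, 2] end={s15,s72} ∉↓L; 3/3 single-dels accept.
'6j22': N↓-sim [83, 62, 42, 19, 2] end={s7,s72} rej; 4/4 del acc.
'pnpnn': N↓-sim [83, 72, 58, 33, 13, 1] end={s72} rej; 5/5 del acc.
'p2n6n': run [83, 72, 49, 26, 8, 1] end={s72} rej; 5/5 del acc.
4 words, ⪯-incomp.


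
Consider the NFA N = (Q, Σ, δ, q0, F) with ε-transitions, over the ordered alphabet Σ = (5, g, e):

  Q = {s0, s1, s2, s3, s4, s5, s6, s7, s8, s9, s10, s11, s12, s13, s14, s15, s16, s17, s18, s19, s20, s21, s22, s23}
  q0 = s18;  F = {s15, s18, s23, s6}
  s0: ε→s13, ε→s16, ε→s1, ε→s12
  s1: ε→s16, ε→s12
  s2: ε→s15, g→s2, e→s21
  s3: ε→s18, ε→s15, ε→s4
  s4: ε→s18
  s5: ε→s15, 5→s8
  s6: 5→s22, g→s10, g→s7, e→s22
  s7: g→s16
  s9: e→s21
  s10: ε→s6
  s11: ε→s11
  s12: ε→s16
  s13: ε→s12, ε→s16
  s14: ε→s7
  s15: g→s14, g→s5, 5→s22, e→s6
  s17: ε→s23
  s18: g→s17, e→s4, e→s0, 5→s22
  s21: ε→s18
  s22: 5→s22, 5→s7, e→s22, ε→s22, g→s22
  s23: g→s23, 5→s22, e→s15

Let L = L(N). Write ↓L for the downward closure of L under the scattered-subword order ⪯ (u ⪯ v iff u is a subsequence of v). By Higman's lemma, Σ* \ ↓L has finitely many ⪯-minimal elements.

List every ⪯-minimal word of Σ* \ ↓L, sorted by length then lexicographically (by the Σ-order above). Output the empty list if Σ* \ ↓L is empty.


|Q|=24, |F|=4, |δ|=45 (21 ε).
min D↑ (5 st, q0=0, F={1}): 0:5→1,g→2,e→0 1:5→1,g→1,e→1 2:5→1,g→2,e→3 3:5→1,g→3,e→4 4:5→1,g→4,e→1 [Hopcroft].
'5': run [17, 4] end={s16,s22,s7,s8} ∉↓L; 1/1 single-dels accept.
'geee': |S_i|=[17, 11, 9, 5, 3] end={s16,s22,s7} — reject; 4/4 del acc.
2 words, ⪯-incomp.

Antichain: [5, geee].


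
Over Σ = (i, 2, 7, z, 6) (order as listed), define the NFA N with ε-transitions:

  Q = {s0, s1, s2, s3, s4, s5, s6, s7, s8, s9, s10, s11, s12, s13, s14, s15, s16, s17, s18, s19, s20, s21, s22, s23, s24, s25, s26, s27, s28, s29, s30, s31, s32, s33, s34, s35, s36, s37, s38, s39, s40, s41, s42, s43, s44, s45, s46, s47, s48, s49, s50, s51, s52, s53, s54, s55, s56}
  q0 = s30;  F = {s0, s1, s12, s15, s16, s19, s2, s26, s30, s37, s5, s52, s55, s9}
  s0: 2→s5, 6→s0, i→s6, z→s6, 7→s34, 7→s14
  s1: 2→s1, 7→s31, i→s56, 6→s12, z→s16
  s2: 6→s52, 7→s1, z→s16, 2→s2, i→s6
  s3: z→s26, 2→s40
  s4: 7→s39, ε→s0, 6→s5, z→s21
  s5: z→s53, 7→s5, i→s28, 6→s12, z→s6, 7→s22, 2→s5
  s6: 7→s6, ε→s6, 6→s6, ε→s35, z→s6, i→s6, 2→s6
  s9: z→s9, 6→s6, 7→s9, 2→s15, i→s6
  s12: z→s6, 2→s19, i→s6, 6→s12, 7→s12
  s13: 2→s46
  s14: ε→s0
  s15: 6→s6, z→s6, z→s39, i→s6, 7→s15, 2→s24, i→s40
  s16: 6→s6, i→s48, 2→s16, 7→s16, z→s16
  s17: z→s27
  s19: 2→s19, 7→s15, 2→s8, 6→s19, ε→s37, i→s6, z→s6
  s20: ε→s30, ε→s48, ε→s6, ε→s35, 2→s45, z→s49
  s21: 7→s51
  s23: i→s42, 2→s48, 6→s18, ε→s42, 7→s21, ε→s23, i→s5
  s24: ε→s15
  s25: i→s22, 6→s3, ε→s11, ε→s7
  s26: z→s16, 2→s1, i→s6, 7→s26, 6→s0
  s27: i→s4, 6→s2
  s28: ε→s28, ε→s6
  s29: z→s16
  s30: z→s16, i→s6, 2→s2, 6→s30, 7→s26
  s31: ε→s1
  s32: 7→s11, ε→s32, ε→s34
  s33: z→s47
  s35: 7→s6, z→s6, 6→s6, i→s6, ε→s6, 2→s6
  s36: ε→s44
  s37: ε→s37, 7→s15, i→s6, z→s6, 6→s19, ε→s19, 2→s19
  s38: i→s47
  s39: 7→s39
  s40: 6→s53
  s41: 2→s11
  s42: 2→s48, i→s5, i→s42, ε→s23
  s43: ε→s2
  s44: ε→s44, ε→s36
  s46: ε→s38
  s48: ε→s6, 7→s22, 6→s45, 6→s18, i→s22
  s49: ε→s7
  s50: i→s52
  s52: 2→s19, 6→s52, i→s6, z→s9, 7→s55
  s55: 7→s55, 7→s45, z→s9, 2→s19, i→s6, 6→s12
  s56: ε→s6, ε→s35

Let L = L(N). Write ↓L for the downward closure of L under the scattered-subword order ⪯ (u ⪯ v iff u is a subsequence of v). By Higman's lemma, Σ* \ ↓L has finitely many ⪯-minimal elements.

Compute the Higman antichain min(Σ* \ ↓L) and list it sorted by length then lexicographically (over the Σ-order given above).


|Q|=57, |F|=14, |δ|=153 (32 ε).
min D↑ (14 st, q0=0, F={1}): 0:i→1,2→2,7→3,z→4,6→0 1:i→1,2→1,7→1,z→1,6→1 2:i→1,2→2,7→5,z→4,6→6 3:i→1,2→5,7→3,z→4,6→7 4:i→1,2→4,7→4,z→4,6→1 5:i→1,2→5,7→5,z→4,6→8 6:i→1,2→9,7→10,z→11,6→6 7:i→1,2→12,7→7,z→1,6→7 8:i→1,2→9,7→8,z→1,6→8 9:i→1,2→9,7→13,z→1,6→9 10:i→1,2→9,7→10,z→11,6→8 11:i→1,2→13,7→11,z→11,6→1 12:i→1,2→12,7→12,z→1,6→8 13:i→1,2→13,7→13,z→1,6→1 (ε-aug+det+¬).
'i': run [30, 10] end={s18,s22,s28,s35,s40,s45,s48,s53,s56,s6} rej; 1/1 single-dels accept.
'z6': |S_i|=[30, 13, 5] end={s18,s35,s45,s53,s6} ∉↓L; 2/2 deletions ∈↓L.
'76z': run [30, 27, 19, 4] end={s35,s39,s53,s6} ∉↓L; 3/3 del acc.
'262z': N↓-sim [30, 25, 16, 10, 3] end={s35,s39,s6} ∉↓L; 4/4 del acc.
'26276': N↓-sim [30, 25, 16, 10, 7, 3] end={s35,s53,s6} ∉↓L; 5/5 single-dels accept.
5 words, ⪯-incomp.

A = [i, z6, 76z, 262z, 26276].


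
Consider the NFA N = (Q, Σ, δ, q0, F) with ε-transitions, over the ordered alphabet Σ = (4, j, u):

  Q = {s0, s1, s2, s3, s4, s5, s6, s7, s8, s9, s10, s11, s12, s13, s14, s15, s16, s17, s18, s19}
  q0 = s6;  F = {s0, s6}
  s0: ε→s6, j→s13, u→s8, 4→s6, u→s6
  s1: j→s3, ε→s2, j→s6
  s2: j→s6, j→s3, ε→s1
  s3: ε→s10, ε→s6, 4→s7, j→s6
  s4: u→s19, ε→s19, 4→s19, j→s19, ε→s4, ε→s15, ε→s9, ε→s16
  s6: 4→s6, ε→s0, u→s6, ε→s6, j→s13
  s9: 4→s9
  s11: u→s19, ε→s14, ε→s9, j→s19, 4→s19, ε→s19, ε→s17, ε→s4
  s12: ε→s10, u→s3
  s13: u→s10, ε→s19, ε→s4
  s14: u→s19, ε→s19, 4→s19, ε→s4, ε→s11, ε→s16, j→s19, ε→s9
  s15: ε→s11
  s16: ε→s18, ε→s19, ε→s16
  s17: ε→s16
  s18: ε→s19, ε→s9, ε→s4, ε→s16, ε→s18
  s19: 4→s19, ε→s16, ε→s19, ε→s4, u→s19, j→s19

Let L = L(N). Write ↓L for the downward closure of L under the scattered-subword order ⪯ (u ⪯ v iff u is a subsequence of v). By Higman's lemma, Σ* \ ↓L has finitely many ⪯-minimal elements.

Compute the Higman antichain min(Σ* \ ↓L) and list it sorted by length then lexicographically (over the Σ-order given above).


A = [j].

|Q|=20, |F|=2, |δ|=66 (38 ε).
min D↑ (2 st, q0=0, F={1}): 0:4→0,j→1,u→0 1:4→1,j→1,u→1 [Hopcroft].
'j': run [14, 11] end={s10,s11,s13,s14,s15,s16,s17,s18,s19,s4,s9} ∉↓L; 1/1 deletions ∈↓L.
1 minimals (antichain).


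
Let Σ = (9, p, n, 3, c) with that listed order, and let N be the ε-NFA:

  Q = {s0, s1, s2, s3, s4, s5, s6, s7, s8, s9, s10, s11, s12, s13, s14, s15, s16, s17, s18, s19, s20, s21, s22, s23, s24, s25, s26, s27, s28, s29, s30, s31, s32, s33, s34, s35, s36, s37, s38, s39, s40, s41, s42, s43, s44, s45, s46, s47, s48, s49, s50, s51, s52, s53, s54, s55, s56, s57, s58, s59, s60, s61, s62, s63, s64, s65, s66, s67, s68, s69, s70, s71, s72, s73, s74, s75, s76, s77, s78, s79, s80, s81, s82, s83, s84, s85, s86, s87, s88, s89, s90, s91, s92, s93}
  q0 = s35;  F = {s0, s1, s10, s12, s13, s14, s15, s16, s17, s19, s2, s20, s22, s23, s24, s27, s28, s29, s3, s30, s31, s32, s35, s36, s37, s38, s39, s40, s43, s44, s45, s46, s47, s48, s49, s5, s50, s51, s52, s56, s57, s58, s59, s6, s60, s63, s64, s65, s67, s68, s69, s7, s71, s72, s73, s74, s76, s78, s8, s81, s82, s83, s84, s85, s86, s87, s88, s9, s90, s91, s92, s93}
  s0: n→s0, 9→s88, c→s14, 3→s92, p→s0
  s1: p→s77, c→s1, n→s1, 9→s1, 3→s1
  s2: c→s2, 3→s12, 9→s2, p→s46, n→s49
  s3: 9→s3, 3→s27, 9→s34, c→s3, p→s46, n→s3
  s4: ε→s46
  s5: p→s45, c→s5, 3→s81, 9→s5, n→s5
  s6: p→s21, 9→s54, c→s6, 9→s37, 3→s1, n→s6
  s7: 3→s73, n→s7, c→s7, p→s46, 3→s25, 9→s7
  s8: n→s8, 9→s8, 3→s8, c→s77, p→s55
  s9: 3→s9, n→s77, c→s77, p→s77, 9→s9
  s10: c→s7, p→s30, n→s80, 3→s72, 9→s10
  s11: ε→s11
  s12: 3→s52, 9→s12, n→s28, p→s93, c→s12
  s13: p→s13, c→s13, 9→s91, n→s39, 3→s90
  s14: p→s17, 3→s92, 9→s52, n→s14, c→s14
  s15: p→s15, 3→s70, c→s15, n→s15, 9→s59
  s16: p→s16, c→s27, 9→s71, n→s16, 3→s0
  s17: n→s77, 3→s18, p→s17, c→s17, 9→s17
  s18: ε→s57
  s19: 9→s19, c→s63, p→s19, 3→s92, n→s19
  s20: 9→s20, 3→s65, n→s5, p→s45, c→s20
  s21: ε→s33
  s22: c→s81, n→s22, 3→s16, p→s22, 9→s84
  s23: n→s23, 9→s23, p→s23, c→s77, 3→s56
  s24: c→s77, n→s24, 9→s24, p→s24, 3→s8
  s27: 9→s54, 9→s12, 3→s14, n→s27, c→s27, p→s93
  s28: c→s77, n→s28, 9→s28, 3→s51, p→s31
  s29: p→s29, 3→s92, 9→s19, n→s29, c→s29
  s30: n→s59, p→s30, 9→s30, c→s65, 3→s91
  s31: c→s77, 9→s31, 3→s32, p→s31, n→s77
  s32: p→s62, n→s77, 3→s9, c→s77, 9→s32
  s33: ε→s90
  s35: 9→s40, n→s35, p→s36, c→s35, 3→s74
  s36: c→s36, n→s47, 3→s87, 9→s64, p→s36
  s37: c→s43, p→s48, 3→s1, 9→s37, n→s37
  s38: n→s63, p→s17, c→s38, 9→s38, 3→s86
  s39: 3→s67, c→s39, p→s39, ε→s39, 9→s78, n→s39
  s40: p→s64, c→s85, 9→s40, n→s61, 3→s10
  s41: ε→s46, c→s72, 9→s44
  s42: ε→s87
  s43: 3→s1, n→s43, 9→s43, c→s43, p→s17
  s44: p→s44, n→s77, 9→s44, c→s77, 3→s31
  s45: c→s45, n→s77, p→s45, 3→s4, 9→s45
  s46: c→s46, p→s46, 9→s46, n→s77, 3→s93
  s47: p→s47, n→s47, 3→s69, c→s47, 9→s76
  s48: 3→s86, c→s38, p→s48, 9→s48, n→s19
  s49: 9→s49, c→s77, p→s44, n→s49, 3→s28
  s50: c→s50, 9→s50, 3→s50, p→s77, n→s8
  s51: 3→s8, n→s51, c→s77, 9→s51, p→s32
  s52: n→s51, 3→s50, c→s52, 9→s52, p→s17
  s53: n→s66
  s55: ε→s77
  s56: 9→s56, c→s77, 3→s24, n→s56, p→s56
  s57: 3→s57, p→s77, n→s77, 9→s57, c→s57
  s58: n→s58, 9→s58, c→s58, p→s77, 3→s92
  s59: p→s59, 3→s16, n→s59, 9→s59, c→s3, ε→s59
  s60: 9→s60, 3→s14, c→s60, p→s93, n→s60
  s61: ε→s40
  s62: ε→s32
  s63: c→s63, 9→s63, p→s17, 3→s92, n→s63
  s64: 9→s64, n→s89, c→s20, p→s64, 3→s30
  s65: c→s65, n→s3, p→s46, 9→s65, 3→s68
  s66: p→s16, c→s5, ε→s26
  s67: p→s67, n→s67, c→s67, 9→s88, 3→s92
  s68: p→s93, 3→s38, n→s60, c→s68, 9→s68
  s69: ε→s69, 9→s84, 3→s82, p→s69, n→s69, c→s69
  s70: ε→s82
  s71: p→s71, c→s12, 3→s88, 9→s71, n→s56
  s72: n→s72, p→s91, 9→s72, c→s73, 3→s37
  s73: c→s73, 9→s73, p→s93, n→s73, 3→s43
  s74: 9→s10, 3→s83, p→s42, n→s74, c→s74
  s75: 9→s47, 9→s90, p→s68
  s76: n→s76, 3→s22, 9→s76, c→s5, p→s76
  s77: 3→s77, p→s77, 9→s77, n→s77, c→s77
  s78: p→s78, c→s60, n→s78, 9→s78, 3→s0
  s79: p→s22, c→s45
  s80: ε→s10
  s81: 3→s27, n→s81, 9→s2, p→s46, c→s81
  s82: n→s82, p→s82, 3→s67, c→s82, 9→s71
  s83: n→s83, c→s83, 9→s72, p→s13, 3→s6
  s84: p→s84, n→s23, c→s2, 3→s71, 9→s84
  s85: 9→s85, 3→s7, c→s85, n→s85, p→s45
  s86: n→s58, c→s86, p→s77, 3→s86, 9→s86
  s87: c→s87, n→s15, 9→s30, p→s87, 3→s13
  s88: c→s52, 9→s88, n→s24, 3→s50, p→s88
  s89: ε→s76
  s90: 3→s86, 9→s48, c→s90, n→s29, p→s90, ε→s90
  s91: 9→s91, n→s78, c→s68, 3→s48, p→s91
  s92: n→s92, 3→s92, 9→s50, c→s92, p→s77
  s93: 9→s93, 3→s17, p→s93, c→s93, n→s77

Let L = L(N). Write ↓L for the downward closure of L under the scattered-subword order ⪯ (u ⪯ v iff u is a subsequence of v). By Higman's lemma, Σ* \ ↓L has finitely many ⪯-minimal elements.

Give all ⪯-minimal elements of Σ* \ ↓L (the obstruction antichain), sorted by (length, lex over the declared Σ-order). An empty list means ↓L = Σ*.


Antichain: [9cpn, 3333p, pn39nc].

|Q|=94, |F|=72, |δ|=397 (18 ε).
min D↑ (73 st, q0=0, F={28}): 0:9→1,p→2,n→0,3→3,c→0 1:9→1,p→4,n→1,3→5,c→6 2:9→4,p→2,n→7,3→8,c→2 3:9→5,p→8,n→3,3→9,c→3 4:9→4,p→4,n→10,3→11,c→12 5:9→5,p→11,n→5,3→13,c→14 6:9→6,p→15,n→6,3→14,c→6 7:9→10,p→7,n→7,3→16,c→7 8:9→11,p→8,n→17,3→18,c→8 9:9→13,p→18,n→9,3→19,c→9 10:9→10,p→10,n→10,3→20,c→21 11:9→11,p→11,n→22,3→23,c→24 12:9→12,p→15,n→21,3→24,c→12 13:9→13,p→23,n→13,3→25,c→26 14:9→14,p→27,n→14,3→26,c→14 15:9→15,p→15,n→28,3→27,c→15 16:9→29,p→16,n→16,3→30,c→16 17:9→22,p→17,n→17,3→30,c→17 18:9→23,p→18,n→31,3→32,c→18 19:9→25,p→32,n→19,3→33,c→19 20:9→29,p→20,n→20,3→34,c→35 21:9→21,p→15,n→21,3→35,c→21 22:9→22,p→22,n→22,3→34,c→36 23:9→23,p→23,n→37,3→38,c→39 24:9→24,p→27,n→36,3→39,c→24 25:9→25,p→38,n→25,3→33,c→40 26:9→26,p→41,n→26,3→40,c→26 27:9→27,p→27,n→28,3→41,c→27 28:9→28,p→28,n→28,3→28,c→28 29:9→29,p→29,n→42,3→43,c→44 30:9→43,p→30,n→30,3→45,c→30 31:9→37,p→31,n→31,3→45,c→31 32:9→38,p→32,n→46,3→47,c→32 33:9→33,p→28,n→33,3→33,c→33 34:9→43,p→34,n→34,3→48,c→49 35:9→44,p→27,n→35,3→49,c→35 36:9→36,p→27,n→36,3→49,c→36 37:9→37,p→37,n→37,3→48,c→50 38:9→38,p→38,n→51,3→47,c→52 39:9→39,p→41,n→50,3→52,c→39 40:9→40,p→53,n→40,3→33,c→40 41:9→41,p→41,n→28,3→53,c→41 42:9→42,p→42,n→42,3→54,c→28 43:9→43,p→43,n→54,3→55,c→56 44:9→44,p→27,n→57,3→56,c→44 45:9→55,p→45,n→45,3→58,c→45 46:9→51,p→46,n→46,3→58,c→46 47:9→47,p→28,n→59,3→47,c→47 48:9→55,p→48,n→48,3→58,c→60 49:9→56,p→41,n→49,3→60,c→49 50:9→50,p→41,n→50,3→60,c→50 51:9→51,p→51,n→51,3→58,c→61 52:9→52,p→53,n→61,3→47,c→52 53:9→53,p→53,n→28,3→62,c→53 54:9→54,p→54,n→54,3→63,c→28 55:9→55,p→55,n→63,3→64,c→65 56:9→56,p→41,n→66,3→65,c→56 57:9→57,p→67,n→57,3→66,c→28 58:9→64,p→28,n→58,3→58,c→58 59:9→59,p→28,n→59,3→58,c→59 60:9→65,p→53,n→60,3→58,c→60 61:9→61,p→53,n→61,3→58,c→61 62:9→62,p→28,n→28,3→62,c→62 63:9→63,p→63,n→63,3→68,c→28 64:9→64,p→28,n→68,3→64,c→64 65:9→65,p→53,n→69,3→64,c→65 66:9→66,p→70,n→66,3→69,c→28 67:9→67,p→67,n→28,3→70,c→28 68:9→68,p→28,n→68,3→68,c→28 69:9→69,p→71,n→69,3→68,c→28 70:9→70,p→70,n→28,3→71,c→28 71:9→71,p→71,n→28,3→72,c→28 72:9→72,p→28,n→28,3→72,c→28 (ε-aug+det+¬).
'9cpn': run [87, 68, 44, 14, 1] end={s77} rej; 4/4 del acc.
'3333p': |S_i|=[87, 75, 53, 33, 11, 2] end={s55,s77} rej; 5/5 del acc.
'pn39nc': run [87, 71, 55, 39, 27, 14, 1] end={s77} — reject; 6/6 del acc.
3 words, ⪯-incomp.


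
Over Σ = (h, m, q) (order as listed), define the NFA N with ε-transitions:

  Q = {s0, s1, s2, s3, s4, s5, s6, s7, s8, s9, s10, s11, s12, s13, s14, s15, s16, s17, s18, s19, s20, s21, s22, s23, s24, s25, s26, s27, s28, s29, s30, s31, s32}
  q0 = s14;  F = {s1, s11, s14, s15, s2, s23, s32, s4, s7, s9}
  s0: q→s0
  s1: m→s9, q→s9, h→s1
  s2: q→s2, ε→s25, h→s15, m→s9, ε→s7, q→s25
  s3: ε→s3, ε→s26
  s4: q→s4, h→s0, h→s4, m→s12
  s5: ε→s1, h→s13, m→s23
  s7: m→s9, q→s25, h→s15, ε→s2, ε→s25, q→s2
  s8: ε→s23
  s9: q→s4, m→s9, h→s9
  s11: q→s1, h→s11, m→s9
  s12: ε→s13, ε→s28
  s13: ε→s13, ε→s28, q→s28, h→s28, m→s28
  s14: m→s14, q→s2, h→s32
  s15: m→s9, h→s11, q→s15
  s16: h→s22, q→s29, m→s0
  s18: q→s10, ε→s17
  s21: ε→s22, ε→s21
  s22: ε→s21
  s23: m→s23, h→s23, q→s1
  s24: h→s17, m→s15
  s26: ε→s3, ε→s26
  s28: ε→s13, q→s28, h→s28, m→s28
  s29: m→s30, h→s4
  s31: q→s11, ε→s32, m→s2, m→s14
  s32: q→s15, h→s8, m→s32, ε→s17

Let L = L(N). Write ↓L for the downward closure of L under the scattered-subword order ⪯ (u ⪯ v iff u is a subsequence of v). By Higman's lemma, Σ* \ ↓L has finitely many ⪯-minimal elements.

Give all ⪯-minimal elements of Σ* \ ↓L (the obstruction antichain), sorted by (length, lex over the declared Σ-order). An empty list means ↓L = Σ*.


|Q|=33, |F|=10, |δ|=74 (21 ε).
min D↑ (10 st, q0=0, F={9}): 0:h→1,m→0,q→2 1:h→3,m→1,q→4 2:h→4,m→5,q→2 3:h→3,m→3,q→6 4:h→7,m→5,q→4 5:h→5,m→5,q→8 6:h→6,m→5,q→5 7:h→7,m→5,q→6 8:h→8,m→9,q→8 9:h→9,m→9,q→9 [Hopcroft].
'qmqm': N↓-sim [17, 12, 6, 5, 3] end={s12,s13,s28} ∉↓L; 4/4 single-dels accept.
'hhqqqm': |S_i|=[17, 13, 10, 7, 6, 5, 3] end={s12,s13,s28} — reject; 6/6 deletions ∈↓L.
2 words, ⪯-incomp.

min(Σ*\↓L) = [qmqm, hhqqqm].
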